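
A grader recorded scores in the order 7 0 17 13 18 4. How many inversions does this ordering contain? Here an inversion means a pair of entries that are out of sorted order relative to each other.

Count, for each position, how many later elements it exceeds:
7: 2
0: 0
17: 2
13: 1
18: 1
4: 0
Sum: 2 + 0 + 2 + 1 + 1 + 0 = 6

6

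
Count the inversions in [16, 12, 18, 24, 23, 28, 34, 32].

Count, for each position, how many later elements it exceeds:
16: 1
12: 0
18: 0
24: 1
23: 0
28: 0
34: 1
32: 0
Sum: 1 + 0 + 0 + 1 + 0 + 0 + 1 + 0 = 3

3 inversions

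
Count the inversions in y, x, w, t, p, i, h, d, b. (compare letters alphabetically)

There are 36 inversions.

Sweep left to right; for each value list the smaller values that follow it:
y: 8
x: 7
w: 6
t: 5
p: 4
i: 3
h: 2
d: 1
b: 0
Sum: 8 + 7 + 6 + 5 + 4 + 3 + 2 + 1 + 0 = 36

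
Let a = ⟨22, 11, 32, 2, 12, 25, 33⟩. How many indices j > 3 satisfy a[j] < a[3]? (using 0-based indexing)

0

The element at index 3 is 2.
Elements after it: 12, 25, 33
None of them are smaller than 2.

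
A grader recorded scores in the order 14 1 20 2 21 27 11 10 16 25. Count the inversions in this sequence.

16 out-of-order pairs

Sweep left to right; for each value list the smaller values that follow it:
14: 4
1: 0
20: 4
2: 0
21: 3
27: 4
11: 1
10: 0
16: 0
25: 0
Sum: 4 + 0 + 4 + 0 + 3 + 4 + 1 + 0 + 0 + 0 = 16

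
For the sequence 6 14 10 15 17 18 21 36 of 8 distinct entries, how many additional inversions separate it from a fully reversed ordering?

27 inversions short

Maximum inversions for 8 distinct elements is C(8, 2) = 8·7/2 = 28.
Current inversions — for each element, count later smaller elements:
6: 0
14: 1
10: 0
15: 0
17: 0
18: 0
21: 0
36: 0
Current total: 0 + 1 + 0 + 0 + 0 + 0 + 0 + 0 = 1
Shortfall: 28 − 1 = 27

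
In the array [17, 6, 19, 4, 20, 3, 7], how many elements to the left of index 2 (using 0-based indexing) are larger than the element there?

0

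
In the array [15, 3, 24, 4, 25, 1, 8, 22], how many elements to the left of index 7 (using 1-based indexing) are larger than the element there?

3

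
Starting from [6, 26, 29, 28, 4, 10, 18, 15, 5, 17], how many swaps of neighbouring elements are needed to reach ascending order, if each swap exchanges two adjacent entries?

Each adjacent swap fixes exactly one inversion, so the minimum swap count equals the number of inversions.
Count inversions — for each element, later elements that are smaller:
6: 4, 5 → 2
26: 4, 10, 18, 15, 5, 17 → 6
29: 28, 4, 10, 18, 15, 5, 17 → 7
28: 4, 10, 18, 15, 5, 17 → 6
4: none → 0
10: 5 → 1
18: 15, 5, 17 → 3
15: 5 → 1
5: none → 0
17: none → 0
Total inversions: 2 + 6 + 7 + 6 + 0 + 1 + 3 + 1 + 0 + 0 = 26

26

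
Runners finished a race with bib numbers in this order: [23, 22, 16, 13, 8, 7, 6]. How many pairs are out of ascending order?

21 inversions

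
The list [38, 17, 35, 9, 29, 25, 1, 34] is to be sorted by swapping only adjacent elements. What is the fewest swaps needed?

18

Each adjacent swap fixes exactly one inversion, so the minimum swap count equals the number of inversions.
Count inversions — for each element, later elements that are smaller:
38: 17, 35, 9, 29, 25, 1, 34 → 7
17: 9, 1 → 2
35: 9, 29, 25, 1, 34 → 5
9: 1 → 1
29: 25, 1 → 2
25: 1 → 1
1: none → 0
34: none → 0
Total inversions: 7 + 2 + 5 + 1 + 2 + 1 + 0 + 0 = 18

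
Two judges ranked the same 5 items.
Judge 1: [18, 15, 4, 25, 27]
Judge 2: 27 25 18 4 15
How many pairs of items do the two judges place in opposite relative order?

8

Assign each item its position (1..5) in the first ordering, then rewrite the second ordering as that position sequence:
positions: 18→1, 15→2, 4→3, 25→4, 27→5
second ordering as positions: [5, 4, 1, 3, 2]
Discordant pairs = inversions in this position sequence.
5: 4, 1, 3, 2 → 4
4: 1, 3, 2 → 3
1: 0
3: 2 → 1
2: 0
Total: 4 + 3 + 0 + 1 + 0 = 8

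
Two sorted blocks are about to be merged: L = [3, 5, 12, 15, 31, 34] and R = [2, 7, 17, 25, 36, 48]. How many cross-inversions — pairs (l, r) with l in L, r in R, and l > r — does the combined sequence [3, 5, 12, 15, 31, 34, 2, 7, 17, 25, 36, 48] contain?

There are 14 split inversions.

Take each right-half value and tally the left-half values above it:
r = 2: 3, 5, 12, 15, 31, 34 → 6
r = 7: 12, 15, 31, 34 → 4
r = 17: 31, 34 → 2
r = 25: 31, 34 → 2
r = 36: none → 0
r = 48: none → 0
Cross-inversions: 6 + 4 + 2 + 2 + 0 + 0 = 14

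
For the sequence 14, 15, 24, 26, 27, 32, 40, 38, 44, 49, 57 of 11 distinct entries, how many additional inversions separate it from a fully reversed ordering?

Maximum inversions for 11 distinct elements is C(11, 2) = 11·10/2 = 55.
Current inversions — for each element, count later smaller elements:
14: 0
15: 0
24: 0
26: 0
27: 0
32: 0
40: 1
38: 0
44: 0
49: 0
57: 0
Current total: 0 + 0 + 0 + 0 + 0 + 0 + 1 + 0 + 0 + 0 + 0 = 1
Shortfall: 55 − 1 = 54

54 inversions short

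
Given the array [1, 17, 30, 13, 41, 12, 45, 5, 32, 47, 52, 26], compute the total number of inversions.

Sweep left to right; for each value list the smaller values that follow it:
1 → none → 0
17 → 13, 12, 5 → 3
30 → 13, 12, 5, 26 → 4
13 → 12, 5 → 2
41 → 12, 5, 32, 26 → 4
12 → 5 → 1
45 → 5, 32, 26 → 3
5 → none → 0
32 → 26 → 1
47 → 26 → 1
52 → 26 → 1
26 → none → 0
Sum: 0 + 3 + 4 + 2 + 4 + 1 + 3 + 0 + 1 + 1 + 1 + 0 = 20

20 inversions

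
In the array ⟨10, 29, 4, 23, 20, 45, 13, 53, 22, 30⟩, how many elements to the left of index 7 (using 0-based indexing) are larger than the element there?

The element at index 7 is 53.
Elements before it: 10, 29, 4, 23, 20, 45, 13
None of them are larger than 53.

0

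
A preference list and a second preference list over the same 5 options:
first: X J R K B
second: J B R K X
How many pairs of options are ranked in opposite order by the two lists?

Assign each item its position (1..5) in the first ordering, then rewrite the second ordering as that position sequence:
positions: X→1, J→2, R→3, K→4, B→5
second ordering as positions: [2, 5, 3, 4, 1]
Discordant pairs = inversions in this position sequence.
2: 1 → 1
5: 3, 4, 1 → 3
3: 1 → 1
4: 1 → 1
1: 0
Total: 1 + 3 + 1 + 1 + 0 = 6

6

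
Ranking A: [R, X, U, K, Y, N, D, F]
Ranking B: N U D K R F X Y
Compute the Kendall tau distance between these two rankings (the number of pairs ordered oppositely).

Assign each item its position (1..8) in the first ordering, then rewrite the second ordering as that position sequence:
positions: R→1, X→2, U→3, K→4, Y→5, N→6, D→7, F→8
second ordering as positions: [6, 3, 7, 4, 1, 8, 2, 5]
Discordant pairs = inversions in this position sequence.
6: 3, 4, 1, 2, 5 → 5
3: 1, 2 → 2
7: 4, 1, 2, 5 → 4
4: 1, 2 → 2
1: 0
8: 2, 5 → 2
2: 0
5: 0
Total: 5 + 2 + 4 + 2 + 0 + 2 + 0 + 0 = 15

15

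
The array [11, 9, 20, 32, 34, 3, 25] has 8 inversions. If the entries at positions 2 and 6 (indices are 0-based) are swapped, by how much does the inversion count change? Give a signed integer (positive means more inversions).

Positions 2 and 6 hold 20 and 25; after swapping, the array is [11, 9, 25, 32, 34, 3, 20].
Count, for each position, how many later elements it exceeds:
11: 2
9: 1
25: 2
32: 2
34: 2
3: 0
20: 0
Sum: 2 + 1 + 2 + 2 + 2 + 0 + 0 = 9
Change: 9 − 8 = +1

+1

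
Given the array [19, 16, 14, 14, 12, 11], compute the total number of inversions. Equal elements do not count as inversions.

14 out-of-order pairs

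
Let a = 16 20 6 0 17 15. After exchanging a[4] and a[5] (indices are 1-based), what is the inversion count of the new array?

Positions 4 and 5 hold 0 and 17; after swapping, the array is [16, 20, 6, 17, 0, 15].
Count, for each position, how many later elements it exceeds:
16 → 6, 0, 15 → 3
20 → 6, 17, 0, 15 → 4
6 → 0 → 1
17 → 0, 15 → 2
0 → none → 0
15 → none → 0
Sum: 3 + 4 + 1 + 2 + 0 + 0 = 10

There are 10 inversions.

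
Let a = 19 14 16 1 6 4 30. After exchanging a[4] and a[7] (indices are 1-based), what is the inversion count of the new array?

Positions 4 and 7 hold 1 and 30; after swapping, the array is [19, 14, 16, 30, 6, 4, 1].
Element-by-element contributions:
19 → 14, 16, 6, 4, 1 → 5
14 → 6, 4, 1 → 3
16 → 6, 4, 1 → 3
30 → 6, 4, 1 → 3
6 → 4, 1 → 2
4 → 1 → 1
1 → none → 0
Sum: 5 + 3 + 3 + 3 + 2 + 1 + 0 = 17

17 inversions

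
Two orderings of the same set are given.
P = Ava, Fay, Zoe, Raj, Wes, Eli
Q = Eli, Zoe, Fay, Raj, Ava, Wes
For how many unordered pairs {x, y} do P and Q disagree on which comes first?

9 disagreeing pairs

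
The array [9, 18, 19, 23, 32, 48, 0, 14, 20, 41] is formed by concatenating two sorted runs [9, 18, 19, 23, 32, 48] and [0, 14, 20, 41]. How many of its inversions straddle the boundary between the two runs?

Take each right-half value and tally the left-half values above it:
r = 0: 9, 18, 19, 23, 32, 48 → 6
r = 14: 18, 19, 23, 32, 48 → 5
r = 20: 23, 32, 48 → 3
r = 41: 48 → 1
Cross-inversions: 6 + 5 + 3 + 1 = 15

15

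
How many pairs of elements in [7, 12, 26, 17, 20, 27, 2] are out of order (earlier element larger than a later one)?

Listing every pair i<j with a[i]>a[j] (using 0-based positions):
(0,6): 7 > 2
(1,6): 12 > 2
(2,3): 26 > 17
(2,4): 26 > 20
(2,6): 26 > 2
(3,6): 17 > 2
(4,6): 20 > 2
(5,6): 27 > 2
That's 8 pairs.

Out-of-order pairs: 8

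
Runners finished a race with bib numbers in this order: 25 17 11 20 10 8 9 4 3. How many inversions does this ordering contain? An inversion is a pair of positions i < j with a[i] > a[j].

Count, for each position, how many later elements it exceeds:
25 → 17, 11, 20, 10, 8, 9, 4, 3 → 8
17 → 11, 10, 8, 9, 4, 3 → 6
11 → 10, 8, 9, 4, 3 → 5
20 → 10, 8, 9, 4, 3 → 5
10 → 8, 9, 4, 3 → 4
8 → 4, 3 → 2
9 → 4, 3 → 2
4 → 3 → 1
3 → none → 0
Sum: 8 + 6 + 5 + 5 + 4 + 2 + 2 + 1 + 0 = 33

33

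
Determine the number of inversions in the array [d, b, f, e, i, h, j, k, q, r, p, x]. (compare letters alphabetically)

Element-by-element contributions:
d → b → 1
b → none → 0
f → e → 1
e → none → 0
i → h → 1
h → none → 0
j → none → 0
k → none → 0
q → p → 1
r → p → 1
p → none → 0
x → none → 0
Sum: 1 + 0 + 1 + 0 + 1 + 0 + 0 + 0 + 1 + 1 + 0 + 0 = 5

There are 5 out-of-order pairs.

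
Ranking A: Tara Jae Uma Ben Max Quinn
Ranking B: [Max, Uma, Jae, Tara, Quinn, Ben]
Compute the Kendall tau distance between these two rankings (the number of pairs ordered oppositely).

Assign each item its position (1..6) in the first ordering, then rewrite the second ordering as that position sequence:
positions: Tara→1, Jae→2, Uma→3, Ben→4, Max→5, Quinn→6
second ordering as positions: [5, 3, 2, 1, 6, 4]
Discordant pairs = inversions in this position sequence.
5: 3, 2, 1, 4 → 4
3: 2, 1 → 2
2: 1 → 1
1: 0
6: 4 → 1
4: 0
Total: 4 + 2 + 1 + 0 + 1 + 0 = 8

Discordant pairs: 8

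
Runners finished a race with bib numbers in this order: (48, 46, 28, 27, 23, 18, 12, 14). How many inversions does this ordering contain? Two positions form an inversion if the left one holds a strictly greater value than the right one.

Inversions: 27

For each element, count later entries that are smaller:
48: 7
46: 6
28: 5
27: 4
23: 3
18: 2
12: 0
14: 0
Sum: 7 + 6 + 5 + 4 + 3 + 2 + 0 + 0 = 27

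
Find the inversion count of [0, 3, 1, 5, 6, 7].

1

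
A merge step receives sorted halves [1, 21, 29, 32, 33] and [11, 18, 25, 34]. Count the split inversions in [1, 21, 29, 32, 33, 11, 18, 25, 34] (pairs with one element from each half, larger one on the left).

There are 11 split inversions.

Take each right-half value and tally the left-half values above it:
r = 11: 21, 29, 32, 33 → 4
r = 18: 21, 29, 32, 33 → 4
r = 25: 29, 32, 33 → 3
r = 34: none → 0
Cross-inversions: 4 + 4 + 3 + 0 = 11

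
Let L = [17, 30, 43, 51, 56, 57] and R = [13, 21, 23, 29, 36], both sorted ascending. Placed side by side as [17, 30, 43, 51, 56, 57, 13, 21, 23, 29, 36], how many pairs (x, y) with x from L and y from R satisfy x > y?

Take each right-half value and tally the left-half values above it:
r = 13: 17, 30, 43, 51, 56, 57 → 6
r = 21: 30, 43, 51, 56, 57 → 5
r = 23: 30, 43, 51, 56, 57 → 5
r = 29: 30, 43, 51, 56, 57 → 5
r = 36: 43, 51, 56, 57 → 4
Cross-inversions: 6 + 5 + 5 + 5 + 4 = 25

There are 25 cross-inversions.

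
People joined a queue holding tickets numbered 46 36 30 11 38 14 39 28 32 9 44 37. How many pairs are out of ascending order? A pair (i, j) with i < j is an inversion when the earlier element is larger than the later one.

35 out-of-order pairs

Sweep left to right; for each value list the smaller values that follow it:
46: 11
36: 6
30: 4
11: 1
38: 5
14: 1
39: 4
28: 1
32: 1
9: 0
44: 1
37: 0
Sum: 11 + 6 + 4 + 1 + 5 + 1 + 4 + 1 + 1 + 0 + 1 + 0 = 35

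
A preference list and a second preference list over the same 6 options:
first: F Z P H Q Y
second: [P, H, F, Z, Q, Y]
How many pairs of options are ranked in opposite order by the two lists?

Assign each item its position (1..6) in the first ordering, then rewrite the second ordering as that position sequence:
positions: F→1, Z→2, P→3, H→4, Q→5, Y→6
second ordering as positions: [3, 4, 1, 2, 5, 6]
Discordant pairs = inversions in this position sequence.
3: 1, 2 → 2
4: 1, 2 → 2
1: 0
2: 0
5: 0
6: 0
Total: 2 + 2 + 0 + 0 + 0 + 0 = 4

4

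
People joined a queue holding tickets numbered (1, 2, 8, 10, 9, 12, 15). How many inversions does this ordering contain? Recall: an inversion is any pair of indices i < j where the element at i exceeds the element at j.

Out-of-order pairs: 1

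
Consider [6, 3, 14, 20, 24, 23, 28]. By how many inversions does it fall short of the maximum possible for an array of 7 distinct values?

19

Maximum inversions for 7 distinct elements is C(7, 2) = 7·6/2 = 21.
Current inversions — for each element, count later smaller elements:
6: 1
3: 0
14: 0
20: 0
24: 1
23: 0
28: 0
Current total: 1 + 0 + 0 + 0 + 1 + 0 + 0 = 2
Shortfall: 21 − 2 = 19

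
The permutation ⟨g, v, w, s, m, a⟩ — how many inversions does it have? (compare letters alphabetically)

10

Sweep left to right; for each value list the smaller values that follow it:
g: 1
v: 3
w: 3
s: 2
m: 1
a: 0
Sum: 1 + 3 + 3 + 2 + 1 + 0 = 10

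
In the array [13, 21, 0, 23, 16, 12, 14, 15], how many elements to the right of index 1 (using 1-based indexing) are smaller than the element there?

2 such elements

The element at index 1 is 13.
Elements after it: 21, 0, 23, 16, 12, 14, 15
Those smaller than 13: 0, 12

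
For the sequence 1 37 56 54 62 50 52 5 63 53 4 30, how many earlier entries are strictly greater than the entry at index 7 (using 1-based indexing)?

The element at index 7 is 52.
Elements before it: 1, 37, 56, 54, 62, 50
Those larger than 52: 56, 54, 62

3 such elements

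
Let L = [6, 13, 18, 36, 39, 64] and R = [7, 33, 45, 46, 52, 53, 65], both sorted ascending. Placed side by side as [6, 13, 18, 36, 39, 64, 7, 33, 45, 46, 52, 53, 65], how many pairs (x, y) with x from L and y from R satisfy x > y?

12 split inversions

Take each right-half value and tally the left-half values above it:
r = 7: 13, 18, 36, 39, 64 → 5
r = 33: 36, 39, 64 → 3
r = 45: 64 → 1
r = 46: 64 → 1
r = 52: 64 → 1
r = 53: 64 → 1
r = 65: none → 0
Cross-inversions: 5 + 3 + 1 + 1 + 1 + 1 + 0 = 12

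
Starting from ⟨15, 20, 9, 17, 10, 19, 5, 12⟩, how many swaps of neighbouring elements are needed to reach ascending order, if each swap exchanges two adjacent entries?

Minimum adjacent swaps = number of inversions (each swap of adjacent out-of-order elements removes one inversion and no swap can remove more).
Count inversions — for each element, later elements that are smaller:
15: 9, 10, 5, 12 → 4
20: 9, 17, 10, 19, 5, 12 → 6
9: 5 → 1
17: 10, 5, 12 → 3
10: 5 → 1
19: 5, 12 → 2
5: none → 0
12: none → 0
Total inversions: 4 + 6 + 1 + 3 + 1 + 2 + 0 + 0 = 17

17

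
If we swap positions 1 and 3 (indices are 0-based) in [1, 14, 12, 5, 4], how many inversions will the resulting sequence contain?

3

Positions 1 and 3 hold 14 and 5; after swapping, the array is [1, 5, 12, 14, 4].
Sweep left to right; for each value list the smaller values that follow it:
1 → none → 0
5 → 4 → 1
12 → 4 → 1
14 → 4 → 1
4 → none → 0
Sum: 0 + 1 + 1 + 1 + 0 = 3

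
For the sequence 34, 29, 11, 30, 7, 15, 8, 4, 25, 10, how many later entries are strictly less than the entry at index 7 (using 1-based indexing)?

The element at index 7 is 8.
Elements after it: 4, 25, 10
Those smaller than 8: 4

1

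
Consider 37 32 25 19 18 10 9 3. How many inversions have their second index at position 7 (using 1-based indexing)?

6 such elements

The element at index 7 is 9.
Elements before it: 37, 32, 25, 19, 18, 10
Those larger than 9: 37, 32, 25, 19, 18, 10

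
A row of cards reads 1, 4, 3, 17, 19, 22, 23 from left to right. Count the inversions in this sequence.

1 out-of-order pair

Sweep left to right; for each value list the smaller values that follow it:
1 → none → 0
4 → 3 → 1
3 → none → 0
17 → none → 0
19 → none → 0
22 → none → 0
23 → none → 0
Sum: 0 + 1 + 0 + 0 + 0 + 0 + 0 = 1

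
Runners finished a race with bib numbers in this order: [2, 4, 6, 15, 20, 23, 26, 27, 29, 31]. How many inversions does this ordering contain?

0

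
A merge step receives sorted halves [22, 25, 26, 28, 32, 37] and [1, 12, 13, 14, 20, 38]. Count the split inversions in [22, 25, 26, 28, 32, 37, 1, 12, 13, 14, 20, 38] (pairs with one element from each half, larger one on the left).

Count, for every r in R, how many entries of L exceed r:
r = 1: 22, 25, 26, 28, 32, 37 → 6
r = 12: 22, 25, 26, 28, 32, 37 → 6
r = 13: 22, 25, 26, 28, 32, 37 → 6
r = 14: 22, 25, 26, 28, 32, 37 → 6
r = 20: 22, 25, 26, 28, 32, 37 → 6
r = 38: none → 0
Cross-inversions: 6 + 6 + 6 + 6 + 6 + 0 = 30

30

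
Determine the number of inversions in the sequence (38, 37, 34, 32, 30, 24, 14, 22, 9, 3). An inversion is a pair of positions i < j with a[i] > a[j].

44

Element-by-element contributions:
38: 9
37: 8
34: 7
32: 6
30: 5
24: 4
14: 2
22: 2
9: 1
3: 0
Sum: 9 + 8 + 7 + 6 + 5 + 4 + 2 + 2 + 1 + 0 = 44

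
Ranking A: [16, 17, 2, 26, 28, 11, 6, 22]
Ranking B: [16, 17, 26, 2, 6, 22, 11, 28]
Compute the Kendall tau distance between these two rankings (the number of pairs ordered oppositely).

Discordant pairs: 6

Assign each item its position (1..8) in the first ordering, then rewrite the second ordering as that position sequence:
positions: 16→1, 17→2, 2→3, 26→4, 28→5, 11→6, 6→7, 22→8
second ordering as positions: [1, 2, 4, 3, 7, 8, 6, 5]
Discordant pairs = inversions in this position sequence.
1: 0
2: 0
4: 3 → 1
3: 0
7: 6, 5 → 2
8: 6, 5 → 2
6: 5 → 1
5: 0
Total: 0 + 0 + 1 + 0 + 2 + 2 + 1 + 0 = 6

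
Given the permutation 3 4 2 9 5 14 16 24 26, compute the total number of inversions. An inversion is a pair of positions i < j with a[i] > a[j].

3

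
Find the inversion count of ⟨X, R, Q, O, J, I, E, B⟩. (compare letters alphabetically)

Out-of-order pairs: 28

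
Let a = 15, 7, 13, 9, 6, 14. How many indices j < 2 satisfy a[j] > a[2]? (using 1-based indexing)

The element at index 2 is 7.
Elements before it: 15
Those larger than 7: 15

1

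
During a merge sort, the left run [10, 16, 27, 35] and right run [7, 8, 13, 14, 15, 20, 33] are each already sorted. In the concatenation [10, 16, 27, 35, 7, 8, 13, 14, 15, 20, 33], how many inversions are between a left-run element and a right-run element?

For each element r of the right run, count left-run elements greater than r:
r = 7: 10, 16, 27, 35 → 4
r = 8: 10, 16, 27, 35 → 4
r = 13: 16, 27, 35 → 3
r = 14: 16, 27, 35 → 3
r = 15: 16, 27, 35 → 3
r = 20: 27, 35 → 2
r = 33: 35 → 1
Cross-inversions: 4 + 4 + 3 + 3 + 3 + 2 + 1 = 20

20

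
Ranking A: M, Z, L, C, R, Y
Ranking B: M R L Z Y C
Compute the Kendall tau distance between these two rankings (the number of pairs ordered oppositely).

There are 5 discordant pairs.

Assign each item its position (1..6) in the first ordering, then rewrite the second ordering as that position sequence:
positions: M→1, Z→2, L→3, C→4, R→5, Y→6
second ordering as positions: [1, 5, 3, 2, 6, 4]
Discordant pairs = inversions in this position sequence.
1: 0
5: 3, 2, 4 → 3
3: 2 → 1
2: 0
6: 4 → 1
4: 0
Total: 0 + 3 + 1 + 0 + 1 + 0 = 5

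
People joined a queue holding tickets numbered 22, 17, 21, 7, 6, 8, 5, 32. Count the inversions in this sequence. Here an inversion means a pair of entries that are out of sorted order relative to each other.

Element-by-element contributions:
22 → 17, 21, 7, 6, 8, 5 → 6
17 → 7, 6, 8, 5 → 4
21 → 7, 6, 8, 5 → 4
7 → 6, 5 → 2
6 → 5 → 1
8 → 5 → 1
5 → none → 0
32 → none → 0
Sum: 6 + 4 + 4 + 2 + 1 + 1 + 0 + 0 = 18

18 inversions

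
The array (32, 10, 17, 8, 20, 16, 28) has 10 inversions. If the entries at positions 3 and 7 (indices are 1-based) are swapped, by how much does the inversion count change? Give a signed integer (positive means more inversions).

+3

Positions 3 and 7 hold 17 and 28; after swapping, the array is [32, 10, 28, 8, 20, 16, 17].
Element-by-element contributions:
32 → 10, 28, 8, 20, 16, 17 → 6
10 → 8 → 1
28 → 8, 20, 16, 17 → 4
8 → none → 0
20 → 16, 17 → 2
16 → none → 0
17 → none → 0
Sum: 6 + 1 + 4 + 0 + 2 + 0 + 0 = 13
Change: 13 − 10 = +3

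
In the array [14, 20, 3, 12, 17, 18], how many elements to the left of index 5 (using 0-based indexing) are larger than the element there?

The element at index 5 is 18.
Elements before it: 14, 20, 3, 12, 17
Those larger than 18: 20

1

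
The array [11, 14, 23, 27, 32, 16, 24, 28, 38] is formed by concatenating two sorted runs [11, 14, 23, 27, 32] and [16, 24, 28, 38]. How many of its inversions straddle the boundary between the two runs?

6 cross-inversions

Take each right-half value and tally the left-half values above it:
r = 16: 23, 27, 32 → 3
r = 24: 27, 32 → 2
r = 28: 32 → 1
r = 38: none → 0
Cross-inversions: 3 + 2 + 1 + 0 = 6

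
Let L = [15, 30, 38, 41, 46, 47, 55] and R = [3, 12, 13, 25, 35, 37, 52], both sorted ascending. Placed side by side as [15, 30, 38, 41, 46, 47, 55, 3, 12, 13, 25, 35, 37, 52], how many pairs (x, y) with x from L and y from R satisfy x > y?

For each element r of the right run, count left-run elements greater than r:
r = 3: 15, 30, 38, 41, 46, 47, 55 → 7
r = 12: 15, 30, 38, 41, 46, 47, 55 → 7
r = 13: 15, 30, 38, 41, 46, 47, 55 → 7
r = 25: 30, 38, 41, 46, 47, 55 → 6
r = 35: 38, 41, 46, 47, 55 → 5
r = 37: 38, 41, 46, 47, 55 → 5
r = 52: 55 → 1
Cross-inversions: 7 + 7 + 7 + 6 + 5 + 5 + 1 = 38

38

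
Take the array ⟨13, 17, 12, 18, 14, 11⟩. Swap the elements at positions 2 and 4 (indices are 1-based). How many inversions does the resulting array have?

Positions 2 and 4 hold 17 and 18; after swapping, the array is [13, 18, 12, 17, 14, 11].
Count, for each position, how many later elements it exceeds:
13: 2
18: 4
12: 1
17: 2
14: 1
11: 0
Sum: 2 + 4 + 1 + 2 + 1 + 0 = 10

10 inversions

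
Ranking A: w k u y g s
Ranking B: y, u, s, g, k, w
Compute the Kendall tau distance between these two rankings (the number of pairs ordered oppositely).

11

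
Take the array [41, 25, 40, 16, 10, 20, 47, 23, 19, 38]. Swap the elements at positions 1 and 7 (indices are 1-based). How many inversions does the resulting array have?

Positions 1 and 7 hold 41 and 47; after swapping, the array is [47, 25, 40, 16, 10, 20, 41, 23, 19, 38].
For each element, count later entries that are smaller:
47 → 25, 40, 16, 10, 20, 41, 23, 19, 38 → 9
25 → 16, 10, 20, 23, 19 → 5
40 → 16, 10, 20, 23, 19, 38 → 6
16 → 10 → 1
10 → none → 0
20 → 19 → 1
41 → 23, 19, 38 → 3
23 → 19 → 1
19 → none → 0
38 → none → 0
Sum: 9 + 5 + 6 + 1 + 0 + 1 + 3 + 1 + 0 + 0 = 26

26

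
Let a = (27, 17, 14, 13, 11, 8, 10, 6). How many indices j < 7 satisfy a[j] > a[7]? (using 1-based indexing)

The element at index 7 is 10.
Elements before it: 27, 17, 14, 13, 11, 8
Those larger than 10: 27, 17, 14, 13, 11

5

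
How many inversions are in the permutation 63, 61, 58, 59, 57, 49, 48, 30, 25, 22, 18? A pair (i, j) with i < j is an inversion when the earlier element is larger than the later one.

For each element, count later entries that are smaller:
63: 10
61: 9
58: 7
59: 7
57: 6
49: 5
48: 4
30: 3
25: 2
22: 1
18: 0
Sum: 10 + 9 + 7 + 7 + 6 + 5 + 4 + 3 + 2 + 1 + 0 = 54

54 inversions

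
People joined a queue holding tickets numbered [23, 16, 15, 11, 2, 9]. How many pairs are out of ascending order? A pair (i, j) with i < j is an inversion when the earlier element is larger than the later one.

14 out-of-order pairs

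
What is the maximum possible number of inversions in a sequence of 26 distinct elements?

A reversed (strictly descending) arrangement makes every pair an inversion, giving C(26, 2) inversions.
C(26, 2) = 26·25/2 = 325

325 inversions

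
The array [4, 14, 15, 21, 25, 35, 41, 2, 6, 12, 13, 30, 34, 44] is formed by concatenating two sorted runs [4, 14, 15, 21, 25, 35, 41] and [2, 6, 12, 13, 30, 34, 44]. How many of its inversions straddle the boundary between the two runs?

29

Take each right-half value and tally the left-half values above it:
r = 2: 4, 14, 15, 21, 25, 35, 41 → 7
r = 6: 14, 15, 21, 25, 35, 41 → 6
r = 12: 14, 15, 21, 25, 35, 41 → 6
r = 13: 14, 15, 21, 25, 35, 41 → 6
r = 30: 35, 41 → 2
r = 34: 35, 41 → 2
r = 44: none → 0
Cross-inversions: 7 + 6 + 6 + 6 + 2 + 2 + 0 = 29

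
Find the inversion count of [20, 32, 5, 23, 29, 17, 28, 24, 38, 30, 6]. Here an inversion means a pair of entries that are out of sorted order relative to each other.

24 inversions

Element-by-element contributions:
20 → 5, 17, 6 → 3
32 → 5, 23, 29, 17, 28, 24, 30, 6 → 8
5 → none → 0
23 → 17, 6 → 2
29 → 17, 28, 24, 6 → 4
17 → 6 → 1
28 → 24, 6 → 2
24 → 6 → 1
38 → 30, 6 → 2
30 → 6 → 1
6 → none → 0
Sum: 3 + 8 + 0 + 2 + 4 + 1 + 2 + 1 + 2 + 1 + 0 = 24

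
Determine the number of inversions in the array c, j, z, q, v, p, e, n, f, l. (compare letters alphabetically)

Element-by-element contributions:
c: 0
j: 2
z: 7
q: 5
v: 5
p: 4
e: 0
n: 2
f: 0
l: 0
Sum: 0 + 2 + 7 + 5 + 5 + 4 + 0 + 2 + 0 + 0 = 25

25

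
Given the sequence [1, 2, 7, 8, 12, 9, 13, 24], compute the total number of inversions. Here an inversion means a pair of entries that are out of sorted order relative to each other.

Sweep left to right; for each value list the smaller values that follow it:
1: 0
2: 0
7: 0
8: 0
12: 1
9: 0
13: 0
24: 0
Sum: 0 + 0 + 0 + 0 + 1 + 0 + 0 + 0 = 1

1 inversion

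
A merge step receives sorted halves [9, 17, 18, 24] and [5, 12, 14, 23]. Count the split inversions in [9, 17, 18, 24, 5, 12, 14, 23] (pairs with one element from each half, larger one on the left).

11 cross-inversions

Take each right-half value and tally the left-half values above it:
r = 5: 9, 17, 18, 24 → 4
r = 12: 17, 18, 24 → 3
r = 14: 17, 18, 24 → 3
r = 23: 24 → 1
Cross-inversions: 4 + 3 + 3 + 1 = 11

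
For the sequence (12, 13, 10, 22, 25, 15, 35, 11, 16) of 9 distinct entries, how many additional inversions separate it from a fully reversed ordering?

Maximum inversions for 9 distinct elements is C(9, 2) = 9·8/2 = 36.
Current inversions — for each element, count later smaller elements:
12: 2
13: 2
10: 0
22: 3
25: 3
15: 1
35: 2
11: 0
16: 0
Current total: 2 + 2 + 0 + 3 + 3 + 1 + 2 + 0 + 0 = 13
Shortfall: 36 − 13 = 23

23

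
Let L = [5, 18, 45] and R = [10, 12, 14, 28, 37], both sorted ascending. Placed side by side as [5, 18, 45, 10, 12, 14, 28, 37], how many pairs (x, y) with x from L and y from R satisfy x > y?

Take each right-half value and tally the left-half values above it:
r = 10: 18, 45 → 2
r = 12: 18, 45 → 2
r = 14: 18, 45 → 2
r = 28: 45 → 1
r = 37: 45 → 1
Cross-inversions: 2 + 2 + 2 + 1 + 1 = 8

8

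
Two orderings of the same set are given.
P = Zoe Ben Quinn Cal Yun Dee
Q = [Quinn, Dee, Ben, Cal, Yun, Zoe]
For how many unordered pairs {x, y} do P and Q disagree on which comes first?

Assign each item its position (1..6) in the first ordering, then rewrite the second ordering as that position sequence:
positions: Zoe→1, Ben→2, Quinn→3, Cal→4, Yun→5, Dee→6
second ordering as positions: [3, 6, 2, 4, 5, 1]
Discordant pairs = inversions in this position sequence.
3: 2, 1 → 2
6: 2, 4, 5, 1 → 4
2: 1 → 1
4: 1 → 1
5: 1 → 1
1: 0
Total: 2 + 4 + 1 + 1 + 1 + 0 = 9

9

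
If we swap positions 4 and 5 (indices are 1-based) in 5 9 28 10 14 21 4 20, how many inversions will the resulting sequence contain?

Positions 4 and 5 hold 10 and 14; after swapping, the array is [5, 9, 28, 14, 10, 21, 4, 20].
Count, for each position, how many later elements it exceeds:
5: 1
9: 1
28: 5
14: 2
10: 1
21: 2
4: 0
20: 0
Sum: 1 + 1 + 5 + 2 + 1 + 2 + 0 + 0 = 12

There are 12 inversions.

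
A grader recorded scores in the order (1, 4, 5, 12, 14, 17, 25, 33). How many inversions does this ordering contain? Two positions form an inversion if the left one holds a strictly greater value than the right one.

Sweep left to right; for each value list the smaller values that follow it:
1 → none → 0
4 → none → 0
5 → none → 0
12 → none → 0
14 → none → 0
17 → none → 0
25 → none → 0
33 → none → 0
Sum: 0 + 0 + 0 + 0 + 0 + 0 + 0 + 0 = 0

0 out-of-order pairs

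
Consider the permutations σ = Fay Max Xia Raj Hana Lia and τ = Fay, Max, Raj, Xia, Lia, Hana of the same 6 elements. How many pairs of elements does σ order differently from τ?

Assign each item its position (1..6) in the first ordering, then rewrite the second ordering as that position sequence:
positions: Fay→1, Max→2, Xia→3, Raj→4, Hana→5, Lia→6
second ordering as positions: [1, 2, 4, 3, 6, 5]
Discordant pairs = inversions in this position sequence.
1: 0
2: 0
4: 3 → 1
3: 0
6: 5 → 1
5: 0
Total: 0 + 0 + 1 + 0 + 1 + 0 = 2

2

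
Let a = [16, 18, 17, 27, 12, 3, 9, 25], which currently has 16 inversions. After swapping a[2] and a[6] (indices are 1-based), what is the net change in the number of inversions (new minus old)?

-5

Positions 2 and 6 hold 18 and 3; after swapping, the array is [16, 3, 17, 27, 12, 18, 9, 25].
Element-by-element contributions:
16: 3
3: 0
17: 2
27: 4
12: 1
18: 1
9: 0
25: 0
Sum: 3 + 0 + 2 + 4 + 1 + 1 + 0 + 0 = 11
Change: 11 − 16 = -5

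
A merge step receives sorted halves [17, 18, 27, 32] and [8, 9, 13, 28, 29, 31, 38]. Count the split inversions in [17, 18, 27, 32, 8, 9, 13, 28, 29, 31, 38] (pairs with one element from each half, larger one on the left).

15

Take each right-half value and tally the left-half values above it:
r = 8: 17, 18, 27, 32 → 4
r = 9: 17, 18, 27, 32 → 4
r = 13: 17, 18, 27, 32 → 4
r = 28: 32 → 1
r = 29: 32 → 1
r = 31: 32 → 1
r = 38: none → 0
Cross-inversions: 4 + 4 + 4 + 1 + 1 + 1 + 0 = 15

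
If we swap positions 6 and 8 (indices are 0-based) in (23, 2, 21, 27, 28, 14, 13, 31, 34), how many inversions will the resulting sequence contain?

Positions 6 and 8 hold 13 and 34; after swapping, the array is [23, 2, 21, 27, 28, 14, 34, 31, 13].
Sweep left to right; for each value list the smaller values that follow it:
23 → 2, 21, 14, 13 → 4
2 → none → 0
21 → 14, 13 → 2
27 → 14, 13 → 2
28 → 14, 13 → 2
14 → 13 → 1
34 → 31, 13 → 2
31 → 13 → 1
13 → none → 0
Sum: 4 + 0 + 2 + 2 + 2 + 1 + 2 + 1 + 0 = 14

14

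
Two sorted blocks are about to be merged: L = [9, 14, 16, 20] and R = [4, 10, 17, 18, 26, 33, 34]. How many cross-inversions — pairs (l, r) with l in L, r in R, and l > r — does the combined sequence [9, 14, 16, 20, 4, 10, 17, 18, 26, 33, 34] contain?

9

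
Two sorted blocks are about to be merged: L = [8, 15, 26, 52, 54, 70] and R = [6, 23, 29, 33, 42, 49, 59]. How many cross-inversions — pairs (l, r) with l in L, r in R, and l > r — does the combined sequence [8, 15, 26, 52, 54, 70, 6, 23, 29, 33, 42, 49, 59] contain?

Take each right-half value and tally the left-half values above it:
r = 6: 8, 15, 26, 52, 54, 70 → 6
r = 23: 26, 52, 54, 70 → 4
r = 29: 52, 54, 70 → 3
r = 33: 52, 54, 70 → 3
r = 42: 52, 54, 70 → 3
r = 49: 52, 54, 70 → 3
r = 59: 70 → 1
Cross-inversions: 6 + 4 + 3 + 3 + 3 + 3 + 1 = 23

23 cross-inversions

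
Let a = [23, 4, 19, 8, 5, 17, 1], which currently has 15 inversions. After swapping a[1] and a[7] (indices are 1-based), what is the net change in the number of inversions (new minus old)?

Positions 1 and 7 hold 23 and 1; after swapping, the array is [1, 4, 19, 8, 5, 17, 23].
For each element, count later entries that are smaller:
1: 0
4: 0
19: 3
8: 1
5: 0
17: 0
23: 0
Sum: 0 + 0 + 3 + 1 + 0 + 0 + 0 = 4
Change: 4 − 15 = -11

-11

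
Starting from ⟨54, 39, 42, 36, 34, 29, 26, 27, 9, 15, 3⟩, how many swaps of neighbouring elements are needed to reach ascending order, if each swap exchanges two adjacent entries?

Adjacent swaps: 52

The minimum number of adjacent swaps to sort an array equals its inversion count, since every such swap removes exactly one inversion.
Count inversions — for each element, later elements that are smaller:
54: 39, 42, 36, 34, 29, 26, 27, 9, 15, 3 → 10
39: 36, 34, 29, 26, 27, 9, 15, 3 → 8
42: 36, 34, 29, 26, 27, 9, 15, 3 → 8
36: 34, 29, 26, 27, 9, 15, 3 → 7
34: 29, 26, 27, 9, 15, 3 → 6
29: 26, 27, 9, 15, 3 → 5
26: 9, 15, 3 → 3
27: 9, 15, 3 → 3
9: 3 → 1
15: 3 → 1
3: none → 0
Total inversions: 10 + 8 + 8 + 7 + 6 + 5 + 3 + 3 + 1 + 1 + 0 = 52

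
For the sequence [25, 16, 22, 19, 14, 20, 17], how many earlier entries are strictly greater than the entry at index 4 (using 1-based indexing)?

2

The element at index 4 is 19.
Elements before it: 25, 16, 22
Those larger than 19: 25, 22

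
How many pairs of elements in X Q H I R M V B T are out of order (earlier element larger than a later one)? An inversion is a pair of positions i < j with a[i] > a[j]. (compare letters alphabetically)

Count, for each position, how many later elements it exceeds:
X → Q, H, I, R, M, V, B, T → 8
Q → H, I, M, B → 4
H → B → 1
I → B → 1
R → M, B → 2
M → B → 1
V → B, T → 2
B → none → 0
T → none → 0
Sum: 8 + 4 + 1 + 1 + 2 + 1 + 2 + 0 + 0 = 19

19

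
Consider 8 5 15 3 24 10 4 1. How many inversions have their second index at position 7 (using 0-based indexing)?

The element at index 7 is 1.
Elements before it: 8, 5, 15, 3, 24, 10, 4
Those larger than 1: 8, 5, 15, 3, 24, 10, 4

7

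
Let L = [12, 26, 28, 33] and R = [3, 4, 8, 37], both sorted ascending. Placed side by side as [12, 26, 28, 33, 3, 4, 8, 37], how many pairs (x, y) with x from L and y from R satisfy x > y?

Count, for every r in R, how many entries of L exceed r:
r = 3: 12, 26, 28, 33 → 4
r = 4: 12, 26, 28, 33 → 4
r = 8: 12, 26, 28, 33 → 4
r = 37: none → 0
Cross-inversions: 4 + 4 + 4 + 0 = 12

12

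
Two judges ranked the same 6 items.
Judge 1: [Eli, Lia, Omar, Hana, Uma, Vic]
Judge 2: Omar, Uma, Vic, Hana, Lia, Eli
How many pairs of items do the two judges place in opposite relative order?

11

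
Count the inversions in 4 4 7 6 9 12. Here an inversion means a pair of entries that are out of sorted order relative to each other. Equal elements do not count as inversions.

Sweep left to right; for each value list the smaller values that follow it:
4 → none → 0
4 → none → 0
7 → 6 → 1
6 → none → 0
9 → none → 0
12 → none → 0
Sum: 0 + 0 + 1 + 0 + 0 + 0 = 1

1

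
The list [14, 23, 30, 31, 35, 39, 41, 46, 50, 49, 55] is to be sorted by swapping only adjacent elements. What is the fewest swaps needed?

1

The minimum number of adjacent swaps to sort an array equals its inversion count, since every such swap removes exactly one inversion.
Count inversions — for each element, later elements that are smaller:
14: none → 0
23: none → 0
30: none → 0
31: none → 0
35: none → 0
39: none → 0
41: none → 0
46: none → 0
50: 49 → 1
49: none → 0
55: none → 0
Total inversions: 0 + 0 + 0 + 0 + 0 + 0 + 0 + 0 + 1 + 0 + 0 = 1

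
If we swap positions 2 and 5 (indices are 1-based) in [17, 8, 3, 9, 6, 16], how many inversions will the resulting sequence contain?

7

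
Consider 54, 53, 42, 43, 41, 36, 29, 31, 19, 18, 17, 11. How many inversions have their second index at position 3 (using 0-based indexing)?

2 such elements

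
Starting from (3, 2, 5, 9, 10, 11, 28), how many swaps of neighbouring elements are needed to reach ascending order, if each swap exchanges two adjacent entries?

1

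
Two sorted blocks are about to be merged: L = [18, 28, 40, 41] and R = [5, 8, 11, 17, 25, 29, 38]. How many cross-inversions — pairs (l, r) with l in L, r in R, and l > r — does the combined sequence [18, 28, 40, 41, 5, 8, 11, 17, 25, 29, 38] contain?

23 cross-inversions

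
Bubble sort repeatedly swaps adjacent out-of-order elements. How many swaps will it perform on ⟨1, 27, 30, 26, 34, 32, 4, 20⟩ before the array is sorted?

Adjacent swaps: 13

The minimum number of adjacent swaps to sort an array equals its inversion count, since every such swap removes exactly one inversion.
Count inversions — for each element, later elements that are smaller:
1: none → 0
27: 26, 4, 20 → 3
30: 26, 4, 20 → 3
26: 4, 20 → 2
34: 32, 4, 20 → 3
32: 4, 20 → 2
4: none → 0
20: none → 0
Total inversions: 0 + 3 + 3 + 2 + 3 + 2 + 0 + 0 = 13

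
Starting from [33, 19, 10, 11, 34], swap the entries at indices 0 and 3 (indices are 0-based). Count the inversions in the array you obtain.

Positions 0 and 3 hold 33 and 11; after swapping, the array is [11, 19, 10, 33, 34].
For each element, count later entries that are smaller:
11: 1
19: 1
10: 0
33: 0
34: 0
Sum: 1 + 1 + 0 + 0 + 0 = 2

2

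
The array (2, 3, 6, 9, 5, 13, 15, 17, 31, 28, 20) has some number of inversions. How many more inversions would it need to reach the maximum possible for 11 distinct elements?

Maximum inversions for 11 distinct elements is C(11, 2) = 11·10/2 = 55.
Current inversions — for each element, count later smaller elements:
2: 0
3: 0
6: 1
9: 1
5: 0
13: 0
15: 0
17: 0
31: 2
28: 1
20: 0
Current total: 0 + 0 + 1 + 1 + 0 + 0 + 0 + 0 + 2 + 1 + 0 = 5
Shortfall: 55 − 5 = 50

50 inversions short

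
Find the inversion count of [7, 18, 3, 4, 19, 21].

Element-by-element contributions:
7 → 3, 4 → 2
18 → 3, 4 → 2
3 → none → 0
4 → none → 0
19 → none → 0
21 → none → 0
Sum: 2 + 2 + 0 + 0 + 0 + 0 = 4

There are 4 inversions.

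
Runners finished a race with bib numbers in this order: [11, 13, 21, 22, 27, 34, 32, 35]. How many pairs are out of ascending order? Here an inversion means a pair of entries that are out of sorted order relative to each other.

For each element, count later entries that are smaller:
11: 0
13: 0
21: 0
22: 0
27: 0
34: 1
32: 0
35: 0
Sum: 0 + 0 + 0 + 0 + 0 + 1 + 0 + 0 = 1

1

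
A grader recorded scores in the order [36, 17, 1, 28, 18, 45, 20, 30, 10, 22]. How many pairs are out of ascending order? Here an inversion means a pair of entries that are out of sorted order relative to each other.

For each element, count later entries that are smaller:
36 → 17, 1, 28, 18, 20, 30, 10, 22 → 8
17 → 1, 10 → 2
1 → none → 0
28 → 18, 20, 10, 22 → 4
18 → 10 → 1
45 → 20, 30, 10, 22 → 4
20 → 10 → 1
30 → 10, 22 → 2
10 → none → 0
22 → none → 0
Sum: 8 + 2 + 0 + 4 + 1 + 4 + 1 + 2 + 0 + 0 = 22

Inversions: 22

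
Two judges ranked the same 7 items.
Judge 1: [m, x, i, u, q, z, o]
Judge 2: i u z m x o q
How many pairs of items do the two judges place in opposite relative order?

8 discordant pairs

Assign each item its position (1..7) in the first ordering, then rewrite the second ordering as that position sequence:
positions: m→1, x→2, i→3, u→4, q→5, z→6, o→7
second ordering as positions: [3, 4, 6, 1, 2, 7, 5]
Discordant pairs = inversions in this position sequence.
3: 1, 2 → 2
4: 1, 2 → 2
6: 1, 2, 5 → 3
1: 0
2: 0
7: 5 → 1
5: 0
Total: 2 + 2 + 3 + 0 + 0 + 1 + 0 = 8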